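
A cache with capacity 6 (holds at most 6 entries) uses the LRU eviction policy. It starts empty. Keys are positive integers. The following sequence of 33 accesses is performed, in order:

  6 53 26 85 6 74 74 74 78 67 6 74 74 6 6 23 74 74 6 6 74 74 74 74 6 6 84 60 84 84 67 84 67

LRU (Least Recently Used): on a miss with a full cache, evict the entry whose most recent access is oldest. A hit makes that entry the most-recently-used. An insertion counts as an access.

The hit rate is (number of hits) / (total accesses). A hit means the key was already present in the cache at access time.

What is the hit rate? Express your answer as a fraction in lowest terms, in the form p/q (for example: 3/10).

LRU simulation (capacity=6):
  1. access 6: MISS. Cache (LRU->MRU): [6]
  2. access 53: MISS. Cache (LRU->MRU): [6 53]
  3. access 26: MISS. Cache (LRU->MRU): [6 53 26]
  4. access 85: MISS. Cache (LRU->MRU): [6 53 26 85]
  5. access 6: HIT. Cache (LRU->MRU): [53 26 85 6]
  6. access 74: MISS. Cache (LRU->MRU): [53 26 85 6 74]
  7. access 74: HIT. Cache (LRU->MRU): [53 26 85 6 74]
  8. access 74: HIT. Cache (LRU->MRU): [53 26 85 6 74]
  9. access 78: MISS. Cache (LRU->MRU): [53 26 85 6 74 78]
  10. access 67: MISS, evict 53. Cache (LRU->MRU): [26 85 6 74 78 67]
  11. access 6: HIT. Cache (LRU->MRU): [26 85 74 78 67 6]
  12. access 74: HIT. Cache (LRU->MRU): [26 85 78 67 6 74]
  13. access 74: HIT. Cache (LRU->MRU): [26 85 78 67 6 74]
  14. access 6: HIT. Cache (LRU->MRU): [26 85 78 67 74 6]
  15. access 6: HIT. Cache (LRU->MRU): [26 85 78 67 74 6]
  16. access 23: MISS, evict 26. Cache (LRU->MRU): [85 78 67 74 6 23]
  17. access 74: HIT. Cache (LRU->MRU): [85 78 67 6 23 74]
  18. access 74: HIT. Cache (LRU->MRU): [85 78 67 6 23 74]
  19. access 6: HIT. Cache (LRU->MRU): [85 78 67 23 74 6]
  20. access 6: HIT. Cache (LRU->MRU): [85 78 67 23 74 6]
  21. access 74: HIT. Cache (LRU->MRU): [85 78 67 23 6 74]
  22. access 74: HIT. Cache (LRU->MRU): [85 78 67 23 6 74]
  23. access 74: HIT. Cache (LRU->MRU): [85 78 67 23 6 74]
  24. access 74: HIT. Cache (LRU->MRU): [85 78 67 23 6 74]
  25. access 6: HIT. Cache (LRU->MRU): [85 78 67 23 74 6]
  26. access 6: HIT. Cache (LRU->MRU): [85 78 67 23 74 6]
  27. access 84: MISS, evict 85. Cache (LRU->MRU): [78 67 23 74 6 84]
  28. access 60: MISS, evict 78. Cache (LRU->MRU): [67 23 74 6 84 60]
  29. access 84: HIT. Cache (LRU->MRU): [67 23 74 6 60 84]
  30. access 84: HIT. Cache (LRU->MRU): [67 23 74 6 60 84]
  31. access 67: HIT. Cache (LRU->MRU): [23 74 6 60 84 67]
  32. access 84: HIT. Cache (LRU->MRU): [23 74 6 60 67 84]
  33. access 67: HIT. Cache (LRU->MRU): [23 74 6 60 84 67]
Total: 23 hits, 10 misses, 4 evictions

Hit rate = 23/33

Answer: 23/33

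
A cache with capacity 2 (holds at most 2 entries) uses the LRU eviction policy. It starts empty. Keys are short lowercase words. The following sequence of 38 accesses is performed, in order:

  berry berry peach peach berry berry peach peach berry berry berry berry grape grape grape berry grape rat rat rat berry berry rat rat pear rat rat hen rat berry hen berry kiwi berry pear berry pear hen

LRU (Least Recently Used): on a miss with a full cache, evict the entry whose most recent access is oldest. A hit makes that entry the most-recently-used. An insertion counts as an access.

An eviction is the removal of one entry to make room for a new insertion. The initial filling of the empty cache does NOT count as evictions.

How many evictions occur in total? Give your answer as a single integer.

LRU simulation (capacity=2):
  1. access berry: MISS. Cache (LRU->MRU): [berry]
  2. access berry: HIT. Cache (LRU->MRU): [berry]
  3. access peach: MISS. Cache (LRU->MRU): [berry peach]
  4. access peach: HIT. Cache (LRU->MRU): [berry peach]
  5. access berry: HIT. Cache (LRU->MRU): [peach berry]
  6. access berry: HIT. Cache (LRU->MRU): [peach berry]
  7. access peach: HIT. Cache (LRU->MRU): [berry peach]
  8. access peach: HIT. Cache (LRU->MRU): [berry peach]
  9. access berry: HIT. Cache (LRU->MRU): [peach berry]
  10. access berry: HIT. Cache (LRU->MRU): [peach berry]
  11. access berry: HIT. Cache (LRU->MRU): [peach berry]
  12. access berry: HIT. Cache (LRU->MRU): [peach berry]
  13. access grape: MISS, evict peach. Cache (LRU->MRU): [berry grape]
  14. access grape: HIT. Cache (LRU->MRU): [berry grape]
  15. access grape: HIT. Cache (LRU->MRU): [berry grape]
  16. access berry: HIT. Cache (LRU->MRU): [grape berry]
  17. access grape: HIT. Cache (LRU->MRU): [berry grape]
  18. access rat: MISS, evict berry. Cache (LRU->MRU): [grape rat]
  19. access rat: HIT. Cache (LRU->MRU): [grape rat]
  20. access rat: HIT. Cache (LRU->MRU): [grape rat]
  21. access berry: MISS, evict grape. Cache (LRU->MRU): [rat berry]
  22. access berry: HIT. Cache (LRU->MRU): [rat berry]
  23. access rat: HIT. Cache (LRU->MRU): [berry rat]
  24. access rat: HIT. Cache (LRU->MRU): [berry rat]
  25. access pear: MISS, evict berry. Cache (LRU->MRU): [rat pear]
  26. access rat: HIT. Cache (LRU->MRU): [pear rat]
  27. access rat: HIT. Cache (LRU->MRU): [pear rat]
  28. access hen: MISS, evict pear. Cache (LRU->MRU): [rat hen]
  29. access rat: HIT. Cache (LRU->MRU): [hen rat]
  30. access berry: MISS, evict hen. Cache (LRU->MRU): [rat berry]
  31. access hen: MISS, evict rat. Cache (LRU->MRU): [berry hen]
  32. access berry: HIT. Cache (LRU->MRU): [hen berry]
  33. access kiwi: MISS, evict hen. Cache (LRU->MRU): [berry kiwi]
  34. access berry: HIT. Cache (LRU->MRU): [kiwi berry]
  35. access pear: MISS, evict kiwi. Cache (LRU->MRU): [berry pear]
  36. access berry: HIT. Cache (LRU->MRU): [pear berry]
  37. access pear: HIT. Cache (LRU->MRU): [berry pear]
  38. access hen: MISS, evict berry. Cache (LRU->MRU): [pear hen]
Total: 26 hits, 12 misses, 10 evictions

Answer: 10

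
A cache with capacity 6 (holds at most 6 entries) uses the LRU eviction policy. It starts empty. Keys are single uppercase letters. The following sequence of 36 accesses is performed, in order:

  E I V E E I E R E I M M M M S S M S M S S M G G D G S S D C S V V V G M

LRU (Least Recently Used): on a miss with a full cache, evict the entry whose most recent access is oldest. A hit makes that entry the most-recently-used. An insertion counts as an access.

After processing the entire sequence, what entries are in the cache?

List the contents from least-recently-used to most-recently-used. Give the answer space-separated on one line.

Answer: D C S V G M

Derivation:
LRU simulation (capacity=6):
  1. access E: MISS. Cache (LRU->MRU): [E]
  2. access I: MISS. Cache (LRU->MRU): [E I]
  3. access V: MISS. Cache (LRU->MRU): [E I V]
  4. access E: HIT. Cache (LRU->MRU): [I V E]
  5. access E: HIT. Cache (LRU->MRU): [I V E]
  6. access I: HIT. Cache (LRU->MRU): [V E I]
  7. access E: HIT. Cache (LRU->MRU): [V I E]
  8. access R: MISS. Cache (LRU->MRU): [V I E R]
  9. access E: HIT. Cache (LRU->MRU): [V I R E]
  10. access I: HIT. Cache (LRU->MRU): [V R E I]
  11. access M: MISS. Cache (LRU->MRU): [V R E I M]
  12. access M: HIT. Cache (LRU->MRU): [V R E I M]
  13. access M: HIT. Cache (LRU->MRU): [V R E I M]
  14. access M: HIT. Cache (LRU->MRU): [V R E I M]
  15. access S: MISS. Cache (LRU->MRU): [V R E I M S]
  16. access S: HIT. Cache (LRU->MRU): [V R E I M S]
  17. access M: HIT. Cache (LRU->MRU): [V R E I S M]
  18. access S: HIT. Cache (LRU->MRU): [V R E I M S]
  19. access M: HIT. Cache (LRU->MRU): [V R E I S M]
  20. access S: HIT. Cache (LRU->MRU): [V R E I M S]
  21. access S: HIT. Cache (LRU->MRU): [V R E I M S]
  22. access M: HIT. Cache (LRU->MRU): [V R E I S M]
  23. access G: MISS, evict V. Cache (LRU->MRU): [R E I S M G]
  24. access G: HIT. Cache (LRU->MRU): [R E I S M G]
  25. access D: MISS, evict R. Cache (LRU->MRU): [E I S M G D]
  26. access G: HIT. Cache (LRU->MRU): [E I S M D G]
  27. access S: HIT. Cache (LRU->MRU): [E I M D G S]
  28. access S: HIT. Cache (LRU->MRU): [E I M D G S]
  29. access D: HIT. Cache (LRU->MRU): [E I M G S D]
  30. access C: MISS, evict E. Cache (LRU->MRU): [I M G S D C]
  31. access S: HIT. Cache (LRU->MRU): [I M G D C S]
  32. access V: MISS, evict I. Cache (LRU->MRU): [M G D C S V]
  33. access V: HIT. Cache (LRU->MRU): [M G D C S V]
  34. access V: HIT. Cache (LRU->MRU): [M G D C S V]
  35. access G: HIT. Cache (LRU->MRU): [M D C S V G]
  36. access M: HIT. Cache (LRU->MRU): [D C S V G M]
Total: 26 hits, 10 misses, 4 evictions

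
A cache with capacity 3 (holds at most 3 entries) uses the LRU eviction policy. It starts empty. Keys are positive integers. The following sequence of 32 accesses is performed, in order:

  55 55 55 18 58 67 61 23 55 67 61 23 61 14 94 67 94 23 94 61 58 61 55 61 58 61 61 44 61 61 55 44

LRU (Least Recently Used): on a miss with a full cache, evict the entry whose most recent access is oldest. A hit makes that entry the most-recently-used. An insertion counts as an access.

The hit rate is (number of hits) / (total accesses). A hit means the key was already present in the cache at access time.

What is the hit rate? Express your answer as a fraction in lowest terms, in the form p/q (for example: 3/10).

LRU simulation (capacity=3):
  1. access 55: MISS. Cache (LRU->MRU): [55]
  2. access 55: HIT. Cache (LRU->MRU): [55]
  3. access 55: HIT. Cache (LRU->MRU): [55]
  4. access 18: MISS. Cache (LRU->MRU): [55 18]
  5. access 58: MISS. Cache (LRU->MRU): [55 18 58]
  6. access 67: MISS, evict 55. Cache (LRU->MRU): [18 58 67]
  7. access 61: MISS, evict 18. Cache (LRU->MRU): [58 67 61]
  8. access 23: MISS, evict 58. Cache (LRU->MRU): [67 61 23]
  9. access 55: MISS, evict 67. Cache (LRU->MRU): [61 23 55]
  10. access 67: MISS, evict 61. Cache (LRU->MRU): [23 55 67]
  11. access 61: MISS, evict 23. Cache (LRU->MRU): [55 67 61]
  12. access 23: MISS, evict 55. Cache (LRU->MRU): [67 61 23]
  13. access 61: HIT. Cache (LRU->MRU): [67 23 61]
  14. access 14: MISS, evict 67. Cache (LRU->MRU): [23 61 14]
  15. access 94: MISS, evict 23. Cache (LRU->MRU): [61 14 94]
  16. access 67: MISS, evict 61. Cache (LRU->MRU): [14 94 67]
  17. access 94: HIT. Cache (LRU->MRU): [14 67 94]
  18. access 23: MISS, evict 14. Cache (LRU->MRU): [67 94 23]
  19. access 94: HIT. Cache (LRU->MRU): [67 23 94]
  20. access 61: MISS, evict 67. Cache (LRU->MRU): [23 94 61]
  21. access 58: MISS, evict 23. Cache (LRU->MRU): [94 61 58]
  22. access 61: HIT. Cache (LRU->MRU): [94 58 61]
  23. access 55: MISS, evict 94. Cache (LRU->MRU): [58 61 55]
  24. access 61: HIT. Cache (LRU->MRU): [58 55 61]
  25. access 58: HIT. Cache (LRU->MRU): [55 61 58]
  26. access 61: HIT. Cache (LRU->MRU): [55 58 61]
  27. access 61: HIT. Cache (LRU->MRU): [55 58 61]
  28. access 44: MISS, evict 55. Cache (LRU->MRU): [58 61 44]
  29. access 61: HIT. Cache (LRU->MRU): [58 44 61]
  30. access 61: HIT. Cache (LRU->MRU): [58 44 61]
  31. access 55: MISS, evict 58. Cache (LRU->MRU): [44 61 55]
  32. access 44: HIT. Cache (LRU->MRU): [61 55 44]
Total: 13 hits, 19 misses, 16 evictions

Hit rate = 13/32

Answer: 13/32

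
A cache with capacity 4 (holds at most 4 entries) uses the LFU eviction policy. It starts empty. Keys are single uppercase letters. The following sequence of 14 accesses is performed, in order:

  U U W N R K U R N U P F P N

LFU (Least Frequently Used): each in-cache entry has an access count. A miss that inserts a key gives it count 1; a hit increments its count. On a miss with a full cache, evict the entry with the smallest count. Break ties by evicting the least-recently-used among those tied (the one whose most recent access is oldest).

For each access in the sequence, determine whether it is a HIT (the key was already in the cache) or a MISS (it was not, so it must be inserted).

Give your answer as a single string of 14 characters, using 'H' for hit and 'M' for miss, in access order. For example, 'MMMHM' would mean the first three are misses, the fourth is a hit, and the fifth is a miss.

Answer: MHMMMMHHHHMMMH

Derivation:
LFU simulation (capacity=4):
  1. access U: MISS. Cache: [U(c=1)]
  2. access U: HIT, count now 2. Cache: [U(c=2)]
  3. access W: MISS. Cache: [W(c=1) U(c=2)]
  4. access N: MISS. Cache: [W(c=1) N(c=1) U(c=2)]
  5. access R: MISS. Cache: [W(c=1) N(c=1) R(c=1) U(c=2)]
  6. access K: MISS, evict W(c=1). Cache: [N(c=1) R(c=1) K(c=1) U(c=2)]
  7. access U: HIT, count now 3. Cache: [N(c=1) R(c=1) K(c=1) U(c=3)]
  8. access R: HIT, count now 2. Cache: [N(c=1) K(c=1) R(c=2) U(c=3)]
  9. access N: HIT, count now 2. Cache: [K(c=1) R(c=2) N(c=2) U(c=3)]
  10. access U: HIT, count now 4. Cache: [K(c=1) R(c=2) N(c=2) U(c=4)]
  11. access P: MISS, evict K(c=1). Cache: [P(c=1) R(c=2) N(c=2) U(c=4)]
  12. access F: MISS, evict P(c=1). Cache: [F(c=1) R(c=2) N(c=2) U(c=4)]
  13. access P: MISS, evict F(c=1). Cache: [P(c=1) R(c=2) N(c=2) U(c=4)]
  14. access N: HIT, count now 3. Cache: [P(c=1) R(c=2) N(c=3) U(c=4)]
Total: 6 hits, 8 misses, 4 evictions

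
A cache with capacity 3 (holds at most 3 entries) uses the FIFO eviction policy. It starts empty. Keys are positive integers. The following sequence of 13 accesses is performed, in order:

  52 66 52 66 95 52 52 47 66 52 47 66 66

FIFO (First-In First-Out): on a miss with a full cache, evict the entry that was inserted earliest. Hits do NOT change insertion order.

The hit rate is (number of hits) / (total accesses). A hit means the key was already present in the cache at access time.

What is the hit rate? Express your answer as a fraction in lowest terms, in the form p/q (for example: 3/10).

FIFO simulation (capacity=3):
  1. access 52: MISS. Cache (old->new): [52]
  2. access 66: MISS. Cache (old->new): [52 66]
  3. access 52: HIT. Cache (old->new): [52 66]
  4. access 66: HIT. Cache (old->new): [52 66]
  5. access 95: MISS. Cache (old->new): [52 66 95]
  6. access 52: HIT. Cache (old->new): [52 66 95]
  7. access 52: HIT. Cache (old->new): [52 66 95]
  8. access 47: MISS, evict 52. Cache (old->new): [66 95 47]
  9. access 66: HIT. Cache (old->new): [66 95 47]
  10. access 52: MISS, evict 66. Cache (old->new): [95 47 52]
  11. access 47: HIT. Cache (old->new): [95 47 52]
  12. access 66: MISS, evict 95. Cache (old->new): [47 52 66]
  13. access 66: HIT. Cache (old->new): [47 52 66]
Total: 7 hits, 6 misses, 3 evictions

Hit rate = 7/13

Answer: 7/13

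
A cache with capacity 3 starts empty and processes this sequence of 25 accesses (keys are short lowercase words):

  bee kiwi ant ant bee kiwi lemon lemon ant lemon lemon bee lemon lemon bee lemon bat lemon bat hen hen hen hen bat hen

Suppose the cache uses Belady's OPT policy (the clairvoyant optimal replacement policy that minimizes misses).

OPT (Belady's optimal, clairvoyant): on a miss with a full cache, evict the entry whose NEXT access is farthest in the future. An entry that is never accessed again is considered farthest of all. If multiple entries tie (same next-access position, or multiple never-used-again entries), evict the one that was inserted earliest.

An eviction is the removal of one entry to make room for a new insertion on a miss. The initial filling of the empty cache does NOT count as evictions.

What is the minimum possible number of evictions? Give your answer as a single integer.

OPT (Belady) simulation (capacity=3):
  1. access bee: MISS. Cache: [bee]
  2. access kiwi: MISS. Cache: [bee kiwi]
  3. access ant: MISS. Cache: [bee kiwi ant]
  4. access ant: HIT. Next use of ant: step 9. Cache: [bee kiwi ant]
  5. access bee: HIT. Next use of bee: step 12. Cache: [bee kiwi ant]
  6. access kiwi: HIT. Next use of kiwi: never. Cache: [bee kiwi ant]
  7. access lemon: MISS, evict kiwi (next use: never). Cache: [bee ant lemon]
  8. access lemon: HIT. Next use of lemon: step 10. Cache: [bee ant lemon]
  9. access ant: HIT. Next use of ant: never. Cache: [bee ant lemon]
  10. access lemon: HIT. Next use of lemon: step 11. Cache: [bee ant lemon]
  11. access lemon: HIT. Next use of lemon: step 13. Cache: [bee ant lemon]
  12. access bee: HIT. Next use of bee: step 15. Cache: [bee ant lemon]
  13. access lemon: HIT. Next use of lemon: step 14. Cache: [bee ant lemon]
  14. access lemon: HIT. Next use of lemon: step 16. Cache: [bee ant lemon]
  15. access bee: HIT. Next use of bee: never. Cache: [bee ant lemon]
  16. access lemon: HIT. Next use of lemon: step 18. Cache: [bee ant lemon]
  17. access bat: MISS, evict bee (next use: never). Cache: [ant lemon bat]
  18. access lemon: HIT. Next use of lemon: never. Cache: [ant lemon bat]
  19. access bat: HIT. Next use of bat: step 24. Cache: [ant lemon bat]
  20. access hen: MISS, evict ant (next use: never). Cache: [lemon bat hen]
  21. access hen: HIT. Next use of hen: step 22. Cache: [lemon bat hen]
  22. access hen: HIT. Next use of hen: step 23. Cache: [lemon bat hen]
  23. access hen: HIT. Next use of hen: step 25. Cache: [lemon bat hen]
  24. access bat: HIT. Next use of bat: never. Cache: [lemon bat hen]
  25. access hen: HIT. Next use of hen: never. Cache: [lemon bat hen]
Total: 19 hits, 6 misses, 3 evictions

Answer: 3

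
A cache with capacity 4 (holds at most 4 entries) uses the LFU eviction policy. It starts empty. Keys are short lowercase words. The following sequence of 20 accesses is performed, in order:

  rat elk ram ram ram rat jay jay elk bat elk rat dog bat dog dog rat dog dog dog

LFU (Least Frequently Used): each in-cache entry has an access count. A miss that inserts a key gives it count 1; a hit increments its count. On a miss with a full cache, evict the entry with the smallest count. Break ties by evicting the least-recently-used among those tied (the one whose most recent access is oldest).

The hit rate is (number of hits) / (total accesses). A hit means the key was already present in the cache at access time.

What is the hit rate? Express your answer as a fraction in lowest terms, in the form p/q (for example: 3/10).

Answer: 1/2

Derivation:
LFU simulation (capacity=4):
  1. access rat: MISS. Cache: [rat(c=1)]
  2. access elk: MISS. Cache: [rat(c=1) elk(c=1)]
  3. access ram: MISS. Cache: [rat(c=1) elk(c=1) ram(c=1)]
  4. access ram: HIT, count now 2. Cache: [rat(c=1) elk(c=1) ram(c=2)]
  5. access ram: HIT, count now 3. Cache: [rat(c=1) elk(c=1) ram(c=3)]
  6. access rat: HIT, count now 2. Cache: [elk(c=1) rat(c=2) ram(c=3)]
  7. access jay: MISS. Cache: [elk(c=1) jay(c=1) rat(c=2) ram(c=3)]
  8. access jay: HIT, count now 2. Cache: [elk(c=1) rat(c=2) jay(c=2) ram(c=3)]
  9. access elk: HIT, count now 2. Cache: [rat(c=2) jay(c=2) elk(c=2) ram(c=3)]
  10. access bat: MISS, evict rat(c=2). Cache: [bat(c=1) jay(c=2) elk(c=2) ram(c=3)]
  11. access elk: HIT, count now 3. Cache: [bat(c=1) jay(c=2) ram(c=3) elk(c=3)]
  12. access rat: MISS, evict bat(c=1). Cache: [rat(c=1) jay(c=2) ram(c=3) elk(c=3)]
  13. access dog: MISS, evict rat(c=1). Cache: [dog(c=1) jay(c=2) ram(c=3) elk(c=3)]
  14. access bat: MISS, evict dog(c=1). Cache: [bat(c=1) jay(c=2) ram(c=3) elk(c=3)]
  15. access dog: MISS, evict bat(c=1). Cache: [dog(c=1) jay(c=2) ram(c=3) elk(c=3)]
  16. access dog: HIT, count now 2. Cache: [jay(c=2) dog(c=2) ram(c=3) elk(c=3)]
  17. access rat: MISS, evict jay(c=2). Cache: [rat(c=1) dog(c=2) ram(c=3) elk(c=3)]
  18. access dog: HIT, count now 3. Cache: [rat(c=1) ram(c=3) elk(c=3) dog(c=3)]
  19. access dog: HIT, count now 4. Cache: [rat(c=1) ram(c=3) elk(c=3) dog(c=4)]
  20. access dog: HIT, count now 5. Cache: [rat(c=1) ram(c=3) elk(c=3) dog(c=5)]
Total: 10 hits, 10 misses, 6 evictions

Hit rate = 10/20 = 1/2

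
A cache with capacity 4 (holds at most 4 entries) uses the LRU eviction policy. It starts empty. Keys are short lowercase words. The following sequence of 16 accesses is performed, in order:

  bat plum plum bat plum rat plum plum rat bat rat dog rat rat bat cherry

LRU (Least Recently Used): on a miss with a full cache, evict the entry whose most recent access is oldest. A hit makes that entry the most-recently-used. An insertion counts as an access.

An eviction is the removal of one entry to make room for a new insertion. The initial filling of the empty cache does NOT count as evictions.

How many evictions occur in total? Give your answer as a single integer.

Answer: 1

Derivation:
LRU simulation (capacity=4):
  1. access bat: MISS. Cache (LRU->MRU): [bat]
  2. access plum: MISS. Cache (LRU->MRU): [bat plum]
  3. access plum: HIT. Cache (LRU->MRU): [bat plum]
  4. access bat: HIT. Cache (LRU->MRU): [plum bat]
  5. access plum: HIT. Cache (LRU->MRU): [bat plum]
  6. access rat: MISS. Cache (LRU->MRU): [bat plum rat]
  7. access plum: HIT. Cache (LRU->MRU): [bat rat plum]
  8. access plum: HIT. Cache (LRU->MRU): [bat rat plum]
  9. access rat: HIT. Cache (LRU->MRU): [bat plum rat]
  10. access bat: HIT. Cache (LRU->MRU): [plum rat bat]
  11. access rat: HIT. Cache (LRU->MRU): [plum bat rat]
  12. access dog: MISS. Cache (LRU->MRU): [plum bat rat dog]
  13. access rat: HIT. Cache (LRU->MRU): [plum bat dog rat]
  14. access rat: HIT. Cache (LRU->MRU): [plum bat dog rat]
  15. access bat: HIT. Cache (LRU->MRU): [plum dog rat bat]
  16. access cherry: MISS, evict plum. Cache (LRU->MRU): [dog rat bat cherry]
Total: 11 hits, 5 misses, 1 evictions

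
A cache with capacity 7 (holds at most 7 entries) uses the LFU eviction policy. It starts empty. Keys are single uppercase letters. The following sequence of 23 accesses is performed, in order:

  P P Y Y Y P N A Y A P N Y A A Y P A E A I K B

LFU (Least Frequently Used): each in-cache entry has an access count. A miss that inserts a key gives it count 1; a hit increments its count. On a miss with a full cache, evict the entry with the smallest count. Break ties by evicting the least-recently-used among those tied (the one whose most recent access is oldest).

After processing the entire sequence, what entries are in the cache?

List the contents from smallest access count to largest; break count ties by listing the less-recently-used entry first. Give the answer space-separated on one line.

Answer: I K B N P Y A

Derivation:
LFU simulation (capacity=7):
  1. access P: MISS. Cache: [P(c=1)]
  2. access P: HIT, count now 2. Cache: [P(c=2)]
  3. access Y: MISS. Cache: [Y(c=1) P(c=2)]
  4. access Y: HIT, count now 2. Cache: [P(c=2) Y(c=2)]
  5. access Y: HIT, count now 3. Cache: [P(c=2) Y(c=3)]
  6. access P: HIT, count now 3. Cache: [Y(c=3) P(c=3)]
  7. access N: MISS. Cache: [N(c=1) Y(c=3) P(c=3)]
  8. access A: MISS. Cache: [N(c=1) A(c=1) Y(c=3) P(c=3)]
  9. access Y: HIT, count now 4. Cache: [N(c=1) A(c=1) P(c=3) Y(c=4)]
  10. access A: HIT, count now 2. Cache: [N(c=1) A(c=2) P(c=3) Y(c=4)]
  11. access P: HIT, count now 4. Cache: [N(c=1) A(c=2) Y(c=4) P(c=4)]
  12. access N: HIT, count now 2. Cache: [A(c=2) N(c=2) Y(c=4) P(c=4)]
  13. access Y: HIT, count now 5. Cache: [A(c=2) N(c=2) P(c=4) Y(c=5)]
  14. access A: HIT, count now 3. Cache: [N(c=2) A(c=3) P(c=4) Y(c=5)]
  15. access A: HIT, count now 4. Cache: [N(c=2) P(c=4) A(c=4) Y(c=5)]
  16. access Y: HIT, count now 6. Cache: [N(c=2) P(c=4) A(c=4) Y(c=6)]
  17. access P: HIT, count now 5. Cache: [N(c=2) A(c=4) P(c=5) Y(c=6)]
  18. access A: HIT, count now 5. Cache: [N(c=2) P(c=5) A(c=5) Y(c=6)]
  19. access E: MISS. Cache: [E(c=1) N(c=2) P(c=5) A(c=5) Y(c=6)]
  20. access A: HIT, count now 6. Cache: [E(c=1) N(c=2) P(c=5) Y(c=6) A(c=6)]
  21. access I: MISS. Cache: [E(c=1) I(c=1) N(c=2) P(c=5) Y(c=6) A(c=6)]
  22. access K: MISS. Cache: [E(c=1) I(c=1) K(c=1) N(c=2) P(c=5) Y(c=6) A(c=6)]
  23. access B: MISS, evict E(c=1). Cache: [I(c=1) K(c=1) B(c=1) N(c=2) P(c=5) Y(c=6) A(c=6)]
Total: 15 hits, 8 misses, 1 evictions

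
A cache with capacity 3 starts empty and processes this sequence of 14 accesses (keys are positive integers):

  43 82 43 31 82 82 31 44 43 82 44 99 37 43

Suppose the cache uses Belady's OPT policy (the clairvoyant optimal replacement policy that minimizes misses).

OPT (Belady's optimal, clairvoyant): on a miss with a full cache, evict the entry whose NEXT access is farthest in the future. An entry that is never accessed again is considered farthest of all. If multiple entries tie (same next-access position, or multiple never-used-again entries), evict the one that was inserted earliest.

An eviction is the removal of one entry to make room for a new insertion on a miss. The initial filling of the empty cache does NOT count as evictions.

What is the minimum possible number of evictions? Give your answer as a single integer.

OPT (Belady) simulation (capacity=3):
  1. access 43: MISS. Cache: [43]
  2. access 82: MISS. Cache: [43 82]
  3. access 43: HIT. Next use of 43: step 9. Cache: [43 82]
  4. access 31: MISS. Cache: [43 82 31]
  5. access 82: HIT. Next use of 82: step 6. Cache: [43 82 31]
  6. access 82: HIT. Next use of 82: step 10. Cache: [43 82 31]
  7. access 31: HIT. Next use of 31: never. Cache: [43 82 31]
  8. access 44: MISS, evict 31 (next use: never). Cache: [43 82 44]
  9. access 43: HIT. Next use of 43: step 14. Cache: [43 82 44]
  10. access 82: HIT. Next use of 82: never. Cache: [43 82 44]
  11. access 44: HIT. Next use of 44: never. Cache: [43 82 44]
  12. access 99: MISS, evict 82 (next use: never). Cache: [43 44 99]
  13. access 37: MISS, evict 44 (next use: never). Cache: [43 99 37]
  14. access 43: HIT. Next use of 43: never. Cache: [43 99 37]
Total: 8 hits, 6 misses, 3 evictions

Answer: 3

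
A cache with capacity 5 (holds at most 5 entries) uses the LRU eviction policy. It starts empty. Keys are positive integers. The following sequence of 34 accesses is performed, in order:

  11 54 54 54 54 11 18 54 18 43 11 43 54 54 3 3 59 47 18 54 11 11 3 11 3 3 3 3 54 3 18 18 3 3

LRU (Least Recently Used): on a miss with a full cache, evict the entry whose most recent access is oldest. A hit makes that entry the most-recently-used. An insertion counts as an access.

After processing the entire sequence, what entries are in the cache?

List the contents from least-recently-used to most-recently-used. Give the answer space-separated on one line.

LRU simulation (capacity=5):
  1. access 11: MISS. Cache (LRU->MRU): [11]
  2. access 54: MISS. Cache (LRU->MRU): [11 54]
  3. access 54: HIT. Cache (LRU->MRU): [11 54]
  4. access 54: HIT. Cache (LRU->MRU): [11 54]
  5. access 54: HIT. Cache (LRU->MRU): [11 54]
  6. access 11: HIT. Cache (LRU->MRU): [54 11]
  7. access 18: MISS. Cache (LRU->MRU): [54 11 18]
  8. access 54: HIT. Cache (LRU->MRU): [11 18 54]
  9. access 18: HIT. Cache (LRU->MRU): [11 54 18]
  10. access 43: MISS. Cache (LRU->MRU): [11 54 18 43]
  11. access 11: HIT. Cache (LRU->MRU): [54 18 43 11]
  12. access 43: HIT. Cache (LRU->MRU): [54 18 11 43]
  13. access 54: HIT. Cache (LRU->MRU): [18 11 43 54]
  14. access 54: HIT. Cache (LRU->MRU): [18 11 43 54]
  15. access 3: MISS. Cache (LRU->MRU): [18 11 43 54 3]
  16. access 3: HIT. Cache (LRU->MRU): [18 11 43 54 3]
  17. access 59: MISS, evict 18. Cache (LRU->MRU): [11 43 54 3 59]
  18. access 47: MISS, evict 11. Cache (LRU->MRU): [43 54 3 59 47]
  19. access 18: MISS, evict 43. Cache (LRU->MRU): [54 3 59 47 18]
  20. access 54: HIT. Cache (LRU->MRU): [3 59 47 18 54]
  21. access 11: MISS, evict 3. Cache (LRU->MRU): [59 47 18 54 11]
  22. access 11: HIT. Cache (LRU->MRU): [59 47 18 54 11]
  23. access 3: MISS, evict 59. Cache (LRU->MRU): [47 18 54 11 3]
  24. access 11: HIT. Cache (LRU->MRU): [47 18 54 3 11]
  25. access 3: HIT. Cache (LRU->MRU): [47 18 54 11 3]
  26. access 3: HIT. Cache (LRU->MRU): [47 18 54 11 3]
  27. access 3: HIT. Cache (LRU->MRU): [47 18 54 11 3]
  28. access 3: HIT. Cache (LRU->MRU): [47 18 54 11 3]
  29. access 54: HIT. Cache (LRU->MRU): [47 18 11 3 54]
  30. access 3: HIT. Cache (LRU->MRU): [47 18 11 54 3]
  31. access 18: HIT. Cache (LRU->MRU): [47 11 54 3 18]
  32. access 18: HIT. Cache (LRU->MRU): [47 11 54 3 18]
  33. access 3: HIT. Cache (LRU->MRU): [47 11 54 18 3]
  34. access 3: HIT. Cache (LRU->MRU): [47 11 54 18 3]
Total: 24 hits, 10 misses, 5 evictions

Answer: 47 11 54 18 3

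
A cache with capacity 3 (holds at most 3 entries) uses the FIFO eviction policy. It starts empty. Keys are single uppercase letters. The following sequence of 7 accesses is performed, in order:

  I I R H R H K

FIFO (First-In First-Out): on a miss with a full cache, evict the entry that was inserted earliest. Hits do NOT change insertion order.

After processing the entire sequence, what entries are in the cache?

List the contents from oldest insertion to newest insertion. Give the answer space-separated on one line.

FIFO simulation (capacity=3):
  1. access I: MISS. Cache (old->new): [I]
  2. access I: HIT. Cache (old->new): [I]
  3. access R: MISS. Cache (old->new): [I R]
  4. access H: MISS. Cache (old->new): [I R H]
  5. access R: HIT. Cache (old->new): [I R H]
  6. access H: HIT. Cache (old->new): [I R H]
  7. access K: MISS, evict I. Cache (old->new): [R H K]
Total: 3 hits, 4 misses, 1 evictions

Answer: R H K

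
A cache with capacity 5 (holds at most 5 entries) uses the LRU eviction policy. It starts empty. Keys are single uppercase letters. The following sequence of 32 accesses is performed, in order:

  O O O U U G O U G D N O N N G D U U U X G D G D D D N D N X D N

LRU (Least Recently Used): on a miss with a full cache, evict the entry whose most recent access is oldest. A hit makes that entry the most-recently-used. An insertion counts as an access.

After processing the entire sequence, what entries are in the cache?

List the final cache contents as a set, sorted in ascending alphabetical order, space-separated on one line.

LRU simulation (capacity=5):
  1. access O: MISS. Cache (LRU->MRU): [O]
  2. access O: HIT. Cache (LRU->MRU): [O]
  3. access O: HIT. Cache (LRU->MRU): [O]
  4. access U: MISS. Cache (LRU->MRU): [O U]
  5. access U: HIT. Cache (LRU->MRU): [O U]
  6. access G: MISS. Cache (LRU->MRU): [O U G]
  7. access O: HIT. Cache (LRU->MRU): [U G O]
  8. access U: HIT. Cache (LRU->MRU): [G O U]
  9. access G: HIT. Cache (LRU->MRU): [O U G]
  10. access D: MISS. Cache (LRU->MRU): [O U G D]
  11. access N: MISS. Cache (LRU->MRU): [O U G D N]
  12. access O: HIT. Cache (LRU->MRU): [U G D N O]
  13. access N: HIT. Cache (LRU->MRU): [U G D O N]
  14. access N: HIT. Cache (LRU->MRU): [U G D O N]
  15. access G: HIT. Cache (LRU->MRU): [U D O N G]
  16. access D: HIT. Cache (LRU->MRU): [U O N G D]
  17. access U: HIT. Cache (LRU->MRU): [O N G D U]
  18. access U: HIT. Cache (LRU->MRU): [O N G D U]
  19. access U: HIT. Cache (LRU->MRU): [O N G D U]
  20. access X: MISS, evict O. Cache (LRU->MRU): [N G D U X]
  21. access G: HIT. Cache (LRU->MRU): [N D U X G]
  22. access D: HIT. Cache (LRU->MRU): [N U X G D]
  23. access G: HIT. Cache (LRU->MRU): [N U X D G]
  24. access D: HIT. Cache (LRU->MRU): [N U X G D]
  25. access D: HIT. Cache (LRU->MRU): [N U X G D]
  26. access D: HIT. Cache (LRU->MRU): [N U X G D]
  27. access N: HIT. Cache (LRU->MRU): [U X G D N]
  28. access D: HIT. Cache (LRU->MRU): [U X G N D]
  29. access N: HIT. Cache (LRU->MRU): [U X G D N]
  30. access X: HIT. Cache (LRU->MRU): [U G D N X]
  31. access D: HIT. Cache (LRU->MRU): [U G N X D]
  32. access N: HIT. Cache (LRU->MRU): [U G X D N]
Total: 26 hits, 6 misses, 1 evictions

Answer: D G N U X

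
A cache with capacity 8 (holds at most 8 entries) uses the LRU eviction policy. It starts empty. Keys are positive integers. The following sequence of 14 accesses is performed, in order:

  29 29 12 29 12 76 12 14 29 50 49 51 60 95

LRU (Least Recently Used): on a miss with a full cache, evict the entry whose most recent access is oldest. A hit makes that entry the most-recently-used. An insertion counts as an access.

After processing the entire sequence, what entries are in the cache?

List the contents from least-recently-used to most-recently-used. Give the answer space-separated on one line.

LRU simulation (capacity=8):
  1. access 29: MISS. Cache (LRU->MRU): [29]
  2. access 29: HIT. Cache (LRU->MRU): [29]
  3. access 12: MISS. Cache (LRU->MRU): [29 12]
  4. access 29: HIT. Cache (LRU->MRU): [12 29]
  5. access 12: HIT. Cache (LRU->MRU): [29 12]
  6. access 76: MISS. Cache (LRU->MRU): [29 12 76]
  7. access 12: HIT. Cache (LRU->MRU): [29 76 12]
  8. access 14: MISS. Cache (LRU->MRU): [29 76 12 14]
  9. access 29: HIT. Cache (LRU->MRU): [76 12 14 29]
  10. access 50: MISS. Cache (LRU->MRU): [76 12 14 29 50]
  11. access 49: MISS. Cache (LRU->MRU): [76 12 14 29 50 49]
  12. access 51: MISS. Cache (LRU->MRU): [76 12 14 29 50 49 51]
  13. access 60: MISS. Cache (LRU->MRU): [76 12 14 29 50 49 51 60]
  14. access 95: MISS, evict 76. Cache (LRU->MRU): [12 14 29 50 49 51 60 95]
Total: 5 hits, 9 misses, 1 evictions

Answer: 12 14 29 50 49 51 60 95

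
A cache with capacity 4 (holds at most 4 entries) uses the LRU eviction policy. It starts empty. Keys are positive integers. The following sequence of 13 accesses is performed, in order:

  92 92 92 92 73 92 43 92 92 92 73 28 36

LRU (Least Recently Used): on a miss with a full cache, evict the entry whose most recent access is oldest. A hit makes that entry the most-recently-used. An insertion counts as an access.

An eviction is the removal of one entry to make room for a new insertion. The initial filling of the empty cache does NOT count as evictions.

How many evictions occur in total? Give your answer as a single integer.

Answer: 1

Derivation:
LRU simulation (capacity=4):
  1. access 92: MISS. Cache (LRU->MRU): [92]
  2. access 92: HIT. Cache (LRU->MRU): [92]
  3. access 92: HIT. Cache (LRU->MRU): [92]
  4. access 92: HIT. Cache (LRU->MRU): [92]
  5. access 73: MISS. Cache (LRU->MRU): [92 73]
  6. access 92: HIT. Cache (LRU->MRU): [73 92]
  7. access 43: MISS. Cache (LRU->MRU): [73 92 43]
  8. access 92: HIT. Cache (LRU->MRU): [73 43 92]
  9. access 92: HIT. Cache (LRU->MRU): [73 43 92]
  10. access 92: HIT. Cache (LRU->MRU): [73 43 92]
  11. access 73: HIT. Cache (LRU->MRU): [43 92 73]
  12. access 28: MISS. Cache (LRU->MRU): [43 92 73 28]
  13. access 36: MISS, evict 43. Cache (LRU->MRU): [92 73 28 36]
Total: 8 hits, 5 misses, 1 evictions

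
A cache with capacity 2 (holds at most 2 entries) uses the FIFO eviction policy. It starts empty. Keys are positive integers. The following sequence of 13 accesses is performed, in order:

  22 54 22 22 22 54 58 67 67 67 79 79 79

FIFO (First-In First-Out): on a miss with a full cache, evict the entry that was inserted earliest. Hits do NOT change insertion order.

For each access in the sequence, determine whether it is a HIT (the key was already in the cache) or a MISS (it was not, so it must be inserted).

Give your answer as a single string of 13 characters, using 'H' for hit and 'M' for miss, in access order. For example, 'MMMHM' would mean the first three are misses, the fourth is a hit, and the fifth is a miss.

FIFO simulation (capacity=2):
  1. access 22: MISS. Cache (old->new): [22]
  2. access 54: MISS. Cache (old->new): [22 54]
  3. access 22: HIT. Cache (old->new): [22 54]
  4. access 22: HIT. Cache (old->new): [22 54]
  5. access 22: HIT. Cache (old->new): [22 54]
  6. access 54: HIT. Cache (old->new): [22 54]
  7. access 58: MISS, evict 22. Cache (old->new): [54 58]
  8. access 67: MISS, evict 54. Cache (old->new): [58 67]
  9. access 67: HIT. Cache (old->new): [58 67]
  10. access 67: HIT. Cache (old->new): [58 67]
  11. access 79: MISS, evict 58. Cache (old->new): [67 79]
  12. access 79: HIT. Cache (old->new): [67 79]
  13. access 79: HIT. Cache (old->new): [67 79]
Total: 8 hits, 5 misses, 3 evictions

Answer: MMHHHHMMHHMHH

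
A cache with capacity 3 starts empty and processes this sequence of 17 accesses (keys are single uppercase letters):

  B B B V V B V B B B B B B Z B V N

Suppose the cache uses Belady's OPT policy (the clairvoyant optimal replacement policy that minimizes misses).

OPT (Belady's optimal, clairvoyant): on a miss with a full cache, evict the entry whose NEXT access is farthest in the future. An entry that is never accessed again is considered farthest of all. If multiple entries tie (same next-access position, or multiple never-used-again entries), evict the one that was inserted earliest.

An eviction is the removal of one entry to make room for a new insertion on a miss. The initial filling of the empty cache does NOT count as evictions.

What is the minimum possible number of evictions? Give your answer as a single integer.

OPT (Belady) simulation (capacity=3):
  1. access B: MISS. Cache: [B]
  2. access B: HIT. Next use of B: step 3. Cache: [B]
  3. access B: HIT. Next use of B: step 6. Cache: [B]
  4. access V: MISS. Cache: [B V]
  5. access V: HIT. Next use of V: step 7. Cache: [B V]
  6. access B: HIT. Next use of B: step 8. Cache: [B V]
  7. access V: HIT. Next use of V: step 16. Cache: [B V]
  8. access B: HIT. Next use of B: step 9. Cache: [B V]
  9. access B: HIT. Next use of B: step 10. Cache: [B V]
  10. access B: HIT. Next use of B: step 11. Cache: [B V]
  11. access B: HIT. Next use of B: step 12. Cache: [B V]
  12. access B: HIT. Next use of B: step 13. Cache: [B V]
  13. access B: HIT. Next use of B: step 15. Cache: [B V]
  14. access Z: MISS. Cache: [B V Z]
  15. access B: HIT. Next use of B: never. Cache: [B V Z]
  16. access V: HIT. Next use of V: never. Cache: [B V Z]
  17. access N: MISS, evict B (next use: never). Cache: [V Z N]
Total: 13 hits, 4 misses, 1 evictions

Answer: 1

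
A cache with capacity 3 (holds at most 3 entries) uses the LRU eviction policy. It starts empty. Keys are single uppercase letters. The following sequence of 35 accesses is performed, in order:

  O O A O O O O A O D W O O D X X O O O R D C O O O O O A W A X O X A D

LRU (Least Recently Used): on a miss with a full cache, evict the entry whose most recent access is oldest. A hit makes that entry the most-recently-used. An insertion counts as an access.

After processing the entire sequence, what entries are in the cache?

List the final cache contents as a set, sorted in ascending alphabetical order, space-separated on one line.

Answer: A D X

Derivation:
LRU simulation (capacity=3):
  1. access O: MISS. Cache (LRU->MRU): [O]
  2. access O: HIT. Cache (LRU->MRU): [O]
  3. access A: MISS. Cache (LRU->MRU): [O A]
  4. access O: HIT. Cache (LRU->MRU): [A O]
  5. access O: HIT. Cache (LRU->MRU): [A O]
  6. access O: HIT. Cache (LRU->MRU): [A O]
  7. access O: HIT. Cache (LRU->MRU): [A O]
  8. access A: HIT. Cache (LRU->MRU): [O A]
  9. access O: HIT. Cache (LRU->MRU): [A O]
  10. access D: MISS. Cache (LRU->MRU): [A O D]
  11. access W: MISS, evict A. Cache (LRU->MRU): [O D W]
  12. access O: HIT. Cache (LRU->MRU): [D W O]
  13. access O: HIT. Cache (LRU->MRU): [D W O]
  14. access D: HIT. Cache (LRU->MRU): [W O D]
  15. access X: MISS, evict W. Cache (LRU->MRU): [O D X]
  16. access X: HIT. Cache (LRU->MRU): [O D X]
  17. access O: HIT. Cache (LRU->MRU): [D X O]
  18. access O: HIT. Cache (LRU->MRU): [D X O]
  19. access O: HIT. Cache (LRU->MRU): [D X O]
  20. access R: MISS, evict D. Cache (LRU->MRU): [X O R]
  21. access D: MISS, evict X. Cache (LRU->MRU): [O R D]
  22. access C: MISS, evict O. Cache (LRU->MRU): [R D C]
  23. access O: MISS, evict R. Cache (LRU->MRU): [D C O]
  24. access O: HIT. Cache (LRU->MRU): [D C O]
  25. access O: HIT. Cache (LRU->MRU): [D C O]
  26. access O: HIT. Cache (LRU->MRU): [D C O]
  27. access O: HIT. Cache (LRU->MRU): [D C O]
  28. access A: MISS, evict D. Cache (LRU->MRU): [C O A]
  29. access W: MISS, evict C. Cache (LRU->MRU): [O A W]
  30. access A: HIT. Cache (LRU->MRU): [O W A]
  31. access X: MISS, evict O. Cache (LRU->MRU): [W A X]
  32. access O: MISS, evict W. Cache (LRU->MRU): [A X O]
  33. access X: HIT. Cache (LRU->MRU): [A O X]
  34. access A: HIT. Cache (LRU->MRU): [O X A]
  35. access D: MISS, evict O. Cache (LRU->MRU): [X A D]
Total: 21 hits, 14 misses, 11 evictions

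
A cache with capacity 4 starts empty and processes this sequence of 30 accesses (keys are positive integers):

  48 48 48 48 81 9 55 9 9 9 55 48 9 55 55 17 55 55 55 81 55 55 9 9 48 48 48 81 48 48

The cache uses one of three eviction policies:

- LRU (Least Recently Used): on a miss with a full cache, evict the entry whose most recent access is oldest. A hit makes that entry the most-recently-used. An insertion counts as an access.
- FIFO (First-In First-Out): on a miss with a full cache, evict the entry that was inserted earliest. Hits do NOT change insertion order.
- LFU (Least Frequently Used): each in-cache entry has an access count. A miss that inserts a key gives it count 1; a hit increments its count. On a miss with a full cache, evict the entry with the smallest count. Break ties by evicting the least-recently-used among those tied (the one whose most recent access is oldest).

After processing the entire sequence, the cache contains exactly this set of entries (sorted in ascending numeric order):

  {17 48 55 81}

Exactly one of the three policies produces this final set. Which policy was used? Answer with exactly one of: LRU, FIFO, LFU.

Answer: FIFO

Derivation:
Simulating under each policy and comparing final sets:
  LRU: final set = {9 48 55 81} -> differs
  FIFO: final set = {17 48 55 81} -> MATCHES target
  LFU: final set = {9 48 55 81} -> differs
Only FIFO produces the target set.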